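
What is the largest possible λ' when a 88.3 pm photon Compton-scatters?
93.1526 pm (at θ = 180°)

The Compton shift is Δλ = λ_C(1 − cos θ).

Since cos θ ranges from −1 to 1, the factor (1 − cos θ) ranges from 0 to 2; the maximum shift occurs at θ = 180° (backscattering):
Δλ_max = 2λ_C = 2 × 2.4263 pm = 4.8526 pm

Maximum scattered wavelength:
λ'_max = λ₀ + Δλ_max = 88.3 + 4.8526 = 93.1526 pm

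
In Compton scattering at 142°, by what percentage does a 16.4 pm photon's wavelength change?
26.4529%

Calculate the Compton shift:
Δλ = λ_C(1 - cos(142°))
Δλ = 2.4263 × (1 - cos(142°))
Δλ = 2.4263 × 1.7880
Δλ = 4.3383 pm

Percentage change:
(Δλ/λ₀) × 100 = (4.3383/16.4) × 100
= 26.4529%

(Intermediate values are shown rounded; full precision is carried through to the final answer.)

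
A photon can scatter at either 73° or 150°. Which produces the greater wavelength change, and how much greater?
150° produces the larger shift by a factor of 2.637

Calculate both shifts using Δλ = λ_C(1 - cos θ):

For θ₁ = 73°:
Δλ₁ = 2.4263 × (1 - cos(73°))
Δλ₁ = 2.4263 × 0.7076
Δλ₁ = 1.7169 pm

For θ₂ = 150°:
Δλ₂ = 2.4263 × (1 - cos(150°))
Δλ₂ = 2.4263 × 1.8660
Δλ₂ = 4.5276 pm

The 150° angle produces the larger shift.
Ratio: 4.5276/1.7169 = 2.637

(Intermediate values are shown rounded; full precision is carried through to the final answer.)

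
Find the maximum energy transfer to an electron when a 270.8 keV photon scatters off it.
139.3363 keV

Maximum energy transfer occurs at θ = 180° (backscattering).

Initial photon: E₀ = 270.8 keV → λ₀ = 4.5784 pm

Maximum Compton shift (at 180°):
Δλ_max = 2λ_C = 2 × 2.4263 = 4.8526 pm

Final wavelength:
λ' = 4.5784 + 4.8526 = 9.4311 pm

Minimum photon energy (maximum energy to electron):
E'_min = hc/λ' = 131.4637 keV

Maximum electron kinetic energy:
K_max = E₀ - E'_min = 270.8000 - 131.4637 = 139.3363 keV

(Intermediate values are shown rounded; full precision is carried through to the final answer.)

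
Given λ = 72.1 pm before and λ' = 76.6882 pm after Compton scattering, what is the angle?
153.00°

First find the wavelength shift:
Δλ = λ' - λ = 76.6882 - 72.1 = 4.5882 pm

Using Δλ = λ_C(1 - cos θ), with λ_C = h/(m_e·c) ≈ 2.42631024 pm:
cos θ = 1 - Δλ/λ_C
cos θ = 1 - 4.5882/2.42631024
cos θ = -0.891020

θ = arccos(-0.891020)
θ = 153.00°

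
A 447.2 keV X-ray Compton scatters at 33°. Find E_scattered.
391.8726 keV

First convert energy to wavelength:
λ = hc/E, with hc ≈ 1239.842 keV·pm (i.e. 1239.842 eV·nm)

For E = 447.2 keV = 447200 eV:
λ = 1239.842 keV·pm / 447.2 keV
λ = 2.7725 pm

Calculate the Compton shift:
Δλ = λ_C(1 - cos(33°)) = 2.4263 × 0.1613
Δλ = 0.3914 pm

Final wavelength:
λ' = 2.7725 + 0.3914 = 3.1639 pm

Final energy:
E' = hc/λ' = 1239.842 / 3.1639 = 391.8726 keV

(Intermediate values are shown rounded; full precision is carried through to the final answer.)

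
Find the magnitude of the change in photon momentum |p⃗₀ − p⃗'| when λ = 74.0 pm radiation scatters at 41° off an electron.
6.2470e-24 kg·m/s

Photon momentum magnitude is p = h/λ.

Initial momentum:
p₀ = h/λ = 6.6261e-34/7.4000e-11 = 8.9541e-24 kg·m/s

After scattering:
λ' = λ + Δλ = 74.0 + 0.5952 = 74.5952 pm
p' = h/λ' = 6.6261e-34/7.4595e-11 = 8.8827e-24 kg·m/s

Momentum is a vector; the scattered photon's direction makes angle θ = 41° with the incident direction. The magnitude of the vector change Δp⃗ = p⃗₀ − p⃗' is found from the law of cosines:
|Δp⃗|² = p₀² + p'² − 2p₀p'cos θ
|Δp⃗|² = (8.9541e-24)² + (8.8827e-24)² − 2·8.9541e-24·8.8827e-24·cos(41°)
|Δp⃗| = 6.2470e-24 kg·m/s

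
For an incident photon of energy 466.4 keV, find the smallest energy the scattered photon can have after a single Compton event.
165.0714 keV (at θ = 180°)

The scattered photon has minimum energy when its wavelength is maximum, i.e., when the Compton shift Δλ = λ_C(1 − cos θ) is maximum. This occurs at θ = 180° (backscattering), giving Δλ_max = 2λ_C = 4.8526 pm.

Initial wavelength: λ₀ = hc/E₀ = 2.6583 pm
Maximum final wavelength: λ'_max = λ₀ + 2λ_C = 2.6583 + 4.8526 = 7.5109 pm
Minimum final energy: E'_min = hc/λ'_max = 165.0714 keV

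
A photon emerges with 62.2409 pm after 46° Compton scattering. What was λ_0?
61.5000 pm

From λ' = λ + Δλ, we have λ = λ' - Δλ

First calculate the Compton shift:
Δλ = λ_C(1 - cos θ)
Δλ = 2.4263 × (1 - cos(46°))
Δλ = 2.4263 × 0.3053
Δλ = 0.7409 pm

Initial wavelength:
λ = λ' - Δλ
λ = 62.2409 - 0.7409
λ = 61.5000 pm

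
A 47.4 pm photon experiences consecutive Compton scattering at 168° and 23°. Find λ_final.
52.3925 pm

Apply Compton shift twice:

First scattering at θ₁ = 168°:
Δλ₁ = λ_C(1 - cos(168°))
Δλ₁ = 2.4263 × 1.9781
Δλ₁ = 4.7996 pm

After first scattering:
λ₁ = 47.4 + 4.7996 = 52.1996 pm

Second scattering at θ₂ = 23°:
Δλ₂ = λ_C(1 - cos(23°))
Δλ₂ = 2.4263 × 0.0795
Δλ₂ = 0.1929 pm

Final wavelength:
λ₂ = 52.1996 + 0.1929 = 52.3925 pm

Total shift: Δλ_total = 4.7996 + 0.1929 = 4.9925 pm

(Intermediate values are shown rounded; full precision is carried through to the final answer.)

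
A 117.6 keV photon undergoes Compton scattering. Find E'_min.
80.5328 keV (at θ = 180°)

The scattered photon has minimum energy when its wavelength is maximum, i.e., when the Compton shift Δλ = λ_C(1 − cos θ) is maximum. This occurs at θ = 180° (backscattering), giving Δλ_max = 2λ_C = 4.8526 pm.

Initial wavelength: λ₀ = hc/E₀ = 10.5429 pm
Maximum final wavelength: λ'_max = λ₀ + 2λ_C = 10.5429 + 4.8526 = 15.3955 pm
Minimum final energy: E'_min = hc/λ'_max = 80.5328 keV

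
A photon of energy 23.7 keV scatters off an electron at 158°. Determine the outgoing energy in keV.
21.7554 keV

First convert energy to wavelength:
λ = hc/E, with hc ≈ 1239.842 keV·pm (i.e. 1239.842 eV·nm)

For E = 23.7 keV = 23700 eV:
λ = 1239.842 keV·pm / 23.7 keV
λ = 52.3140 pm

Calculate the Compton shift:
Δλ = λ_C(1 - cos(158°)) = 2.4263 × 1.9272
Δλ = 4.6759 pm

Final wavelength:
λ' = 52.3140 + 4.6759 = 56.9900 pm

Final energy:
E' = hc/λ' = 1239.842 / 56.9900 = 21.7554 keV

(Intermediate values are shown rounded; full precision is carried through to the final answer.)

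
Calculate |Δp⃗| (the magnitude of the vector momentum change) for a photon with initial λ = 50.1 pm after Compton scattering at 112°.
2.1250e-23 kg·m/s

Photon momentum magnitude is p = h/λ.

Initial momentum:
p₀ = h/λ = 6.6261e-34/5.0100e-11 = 1.3226e-23 kg·m/s

After scattering:
λ' = λ + Δλ = 50.1 + 3.3352 = 53.4352 pm
p' = h/λ' = 6.6261e-34/5.3435e-11 = 1.2400e-23 kg·m/s

Momentum is a vector; the scattered photon's direction makes angle θ = 112° with the incident direction. The magnitude of the vector change Δp⃗ = p⃗₀ − p⃗' is found from the law of cosines:
|Δp⃗|² = p₀² + p'² − 2p₀p'cos θ
|Δp⃗|² = (1.3226e-23)² + (1.2400e-23)² − 2·1.3226e-23·1.2400e-23·cos(112°)
|Δp⃗| = 2.1250e-23 kg·m/s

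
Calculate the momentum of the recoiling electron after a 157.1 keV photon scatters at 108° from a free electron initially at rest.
1.1722e-22 kg·m/s

The electron is initially at rest, so by conservation of momentum:
p⃗_e = p⃗₀ − p⃗'  (incident photon momentum minus scattered photon momentum)

Photon momentum magnitudes (p = h/λ = E/c):
λ₀ = hc/E₀ = 7.8921 pm → p₀ = h/λ₀ = 8.3959e-23 kg·m/s
Δλ = λ_C(1 − cos 108°) = 3.1761 pm
λ' = 11.0681 pm → p' = h/λ' = 5.9866e-23 kg·m/s

The scattered photon makes angle θ = 108° with the incident direction, so by the law of cosines:
|p⃗_e|² = p₀² + p'² − 2p₀p'cos θ
|p⃗_e|² = (8.3959e-23)² + (5.9866e-23)² − 2·8.3959e-23·5.9866e-23·cos(108°)
|p⃗_e| = 1.1722e-22 kg·m/s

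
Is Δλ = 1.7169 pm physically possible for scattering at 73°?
Yes, consistent

Calculate the expected shift for θ = 73°:

Δλ_expected = λ_C(1 - cos(73°))
Δλ_expected = 2.4263 × (1 - cos(73°))
Δλ_expected = 2.4263 × 0.7076
Δλ_expected = 1.7169 pm

Given shift: 1.7169 pm
Expected shift: 1.7169 pm
Difference: 0.0000 pm

The values match. This is consistent with Compton scattering at the stated angle.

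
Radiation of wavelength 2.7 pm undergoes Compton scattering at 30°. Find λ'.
3.0251 pm

Using the Compton formula: λ' = λ + λ_C(1 − cos θ)

For θ = 30°, cos θ = √3/2 (exact) ≈ 0.8660, so:
1 − cos 30° = 1 − (√3/2) ≈ 0.1340

Δλ = λ_C × 0.1340 = 2.4263 × 0.1340 = 0.3251 pm

λ' = 2.7 + 0.3251 = 3.0251 pm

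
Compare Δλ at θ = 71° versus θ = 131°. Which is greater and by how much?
131° produces the larger shift by a factor of 2.455

Calculate both shifts using Δλ = λ_C(1 - cos θ):

For θ₁ = 71°:
Δλ₁ = 2.4263 × (1 - cos(71°))
Δλ₁ = 2.4263 × 0.6744
Δλ₁ = 1.6364 pm

For θ₂ = 131°:
Δλ₂ = 2.4263 × (1 - cos(131°))
Δλ₂ = 2.4263 × 1.6561
Δλ₂ = 4.0181 pm

The 131° angle produces the larger shift.
Ratio: 4.0181/1.6364 = 2.455

(Intermediate values are shown rounded; full precision is carried through to the final answer.)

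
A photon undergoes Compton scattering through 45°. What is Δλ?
0.7106 pm

Using the Compton scattering formula:
Δλ = λ_C(1 - cos θ)

where λ_C = h/(m_e·c) ≈ 2.4263 pm is the Compton wavelength of an electron.

For θ = 45°:
cos(45°) = 0.7071
1 - cos(45°) = 0.2929

Δλ = 2.4263 × 0.2929
Δλ = 0.7106 pm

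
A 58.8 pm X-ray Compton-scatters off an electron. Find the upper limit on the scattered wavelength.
63.6526 pm (at θ = 180°)

The Compton shift is Δλ = λ_C(1 − cos θ).

Since cos θ ranges from −1 to 1, the factor (1 − cos θ) ranges from 0 to 2; the maximum shift occurs at θ = 180° (backscattering):
Δλ_max = 2λ_C = 2 × 2.4263 pm = 4.8526 pm

Maximum scattered wavelength:
λ'_max = λ₀ + Δλ_max = 58.8 + 4.8526 = 63.6526 pm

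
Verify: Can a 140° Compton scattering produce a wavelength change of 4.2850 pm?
Yes, consistent

Calculate the expected shift for θ = 140°:

Δλ_expected = λ_C(1 - cos(140°))
Δλ_expected = 2.4263 × (1 - cos(140°))
Δλ_expected = 2.4263 × 1.7660
Δλ_expected = 4.2850 pm

Given shift: 4.2850 pm
Expected shift: 4.2850 pm
Difference: 0.0000 pm

The values match. This is consistent with Compton scattering at the stated angle.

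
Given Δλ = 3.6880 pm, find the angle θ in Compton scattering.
121.33°

From the Compton formula Δλ = λ_C(1 - cos θ), we can solve for θ:

cos θ = 1 - Δλ/λ_C

Given:
- Δλ = 3.6880 pm
- λ_C = h/(m_e·c) ≈ 2.42631024 pm

cos θ = 1 - 3.6880/2.42631024
cos θ = 1 - 1.520003
cos θ = -0.520003

θ = arccos(-0.520003)
θ = 121.33°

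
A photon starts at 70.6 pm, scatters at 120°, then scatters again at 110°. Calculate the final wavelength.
77.4956 pm

Apply Compton shift twice:

First scattering at θ₁ = 120°:
Δλ₁ = λ_C(1 - cos(120°))
Δλ₁ = 2.4263 × 1.5000
Δλ₁ = 3.6395 pm

After first scattering:
λ₁ = 70.6 + 3.6395 = 74.2395 pm

Second scattering at θ₂ = 110°:
Δλ₂ = λ_C(1 - cos(110°))
Δλ₂ = 2.4263 × 1.3420
Δλ₂ = 3.2562 pm

Final wavelength:
λ₂ = 74.2395 + 3.2562 = 77.4956 pm

Total shift: Δλ_total = 3.6395 + 3.2562 = 6.8956 pm

(Intermediate values are shown rounded; full precision is carried through to the final answer.)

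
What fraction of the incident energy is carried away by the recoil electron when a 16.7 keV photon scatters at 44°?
0.0091 (or 0.91%)

Calculate initial and final photon energies:

Initial: E₀ = 16.7 keV → λ₀ = 74.2420 pm
Compton shift: Δλ = 0.6810 pm
Final wavelength: λ' = 74.9230 pm
Final energy: E' = 16.5482 keV

Fractional energy loss:
(E₀ - E')/E₀ = (16.7000 - 16.5482)/16.7000
= 0.1518/16.7000
= 0.0091
= 0.91%

(Intermediate values are shown rounded; full precision is carried through to the final answer.)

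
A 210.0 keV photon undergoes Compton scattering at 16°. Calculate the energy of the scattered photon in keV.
206.7092 keV

First convert energy to wavelength:
λ = hc/E, with hc ≈ 1239.842 keV·pm (i.e. 1239.842 eV·nm)

For E = 210.0 keV = 210000 eV:
λ = 1239.842 keV·pm / 210.0 keV
λ = 5.9040 pm

Calculate the Compton shift:
Δλ = λ_C(1 - cos(16°)) = 2.4263 × 0.0387
Δλ = 0.0940 pm

Final wavelength:
λ' = 5.9040 + 0.0940 = 5.9980 pm

Final energy:
E' = hc/λ' = 1239.842 / 5.9980 = 206.7092 keV

(Intermediate values are shown rounded; full precision is carried through to the final answer.)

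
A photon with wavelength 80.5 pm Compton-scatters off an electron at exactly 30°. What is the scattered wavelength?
80.8251 pm

Using the Compton formula: λ' = λ + λ_C(1 − cos θ)

For θ = 30°, cos θ = √3/2 (exact) ≈ 0.8660, so:
1 − cos 30° = 1 − (√3/2) ≈ 0.1340

Δλ = λ_C × 0.1340 = 2.4263 × 0.1340 = 0.3251 pm

λ' = 80.5 + 0.3251 = 80.8251 pm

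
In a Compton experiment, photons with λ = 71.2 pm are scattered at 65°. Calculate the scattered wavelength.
72.6009 pm

Using the Compton scattering formula:
λ' = λ + Δλ = λ + λ_C(1 - cos θ)

Given:
- Initial wavelength λ = 71.2 pm
- Scattering angle θ = 65°
- Compton wavelength λ_C ≈ 2.4263 pm

Calculate the shift:
Δλ = 2.4263 × (1 - cos(65°))
Δλ = 2.4263 × 0.5774
Δλ = 1.4009 pm

Final wavelength:
λ' = 71.2 + 1.4009 = 72.6009 pm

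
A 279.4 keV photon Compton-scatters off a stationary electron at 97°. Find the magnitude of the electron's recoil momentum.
1.8501e-22 kg·m/s

The electron is initially at rest, so by conservation of momentum:
p⃗_e = p⃗₀ − p⃗'  (incident photon momentum minus scattered photon momentum)

Photon momentum magnitudes (p = h/λ = E/c):
λ₀ = hc/E₀ = 4.4375 pm → p₀ = h/λ₀ = 1.4932e-22 kg·m/s
Δλ = λ_C(1 − cos 97°) = 2.7220 pm
λ' = 7.1595 pm → p' = h/λ' = 9.2549e-23 kg·m/s

The scattered photon makes angle θ = 97° with the incident direction, so by the law of cosines:
|p⃗_e|² = p₀² + p'² − 2p₀p'cos θ
|p⃗_e|² = (1.4932e-22)² + (9.2549e-23)² − 2·1.4932e-22·9.2549e-23·cos(97°)
|p⃗_e| = 1.8501e-22 kg·m/s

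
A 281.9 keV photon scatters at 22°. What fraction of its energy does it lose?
0.0386 (or 3.86%)

Calculate initial and final photon energies:

Initial: E₀ = 281.9 keV → λ₀ = 4.3982 pm
Compton shift: Δλ = 0.1767 pm
Final wavelength: λ' = 4.5748 pm
Final energy: E' = 271.0134 keV

Fractional energy loss:
(E₀ - E')/E₀ = (281.9000 - 271.0134)/281.9000
= 10.8866/281.9000
= 0.0386
= 3.86%

(Intermediate values are shown rounded; full precision is carried through to the final answer.)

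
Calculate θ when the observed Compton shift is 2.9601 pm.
102.71°

From the Compton formula Δλ = λ_C(1 - cos θ), we can solve for θ:

cos θ = 1 - Δλ/λ_C

Given:
- Δλ = 2.9601 pm
- λ_C = h/(m_e·c) ≈ 2.42631024 pm

cos θ = 1 - 2.9601/2.42631024
cos θ = 1 - 1.220001
cos θ = -0.220001

θ = arccos(-0.220001)
θ = 102.71°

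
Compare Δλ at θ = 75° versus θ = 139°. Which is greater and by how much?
139° produces the larger shift by a factor of 2.367

Calculate both shifts using Δλ = λ_C(1 - cos θ):

For θ₁ = 75°:
Δλ₁ = 2.4263 × (1 - cos(75°))
Δλ₁ = 2.4263 × 0.7412
Δλ₁ = 1.7983 pm

For θ₂ = 139°:
Δλ₂ = 2.4263 × (1 - cos(139°))
Δλ₂ = 2.4263 × 1.7547
Δλ₂ = 4.2575 pm

The 139° angle produces the larger shift.
Ratio: 4.2575/1.7983 = 2.367

(Intermediate values are shown rounded; full precision is carried through to the final answer.)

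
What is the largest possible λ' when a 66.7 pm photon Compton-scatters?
71.5526 pm (at θ = 180°)

The Compton shift is Δλ = λ_C(1 − cos θ).

Since cos θ ranges from −1 to 1, the factor (1 − cos θ) ranges from 0 to 2; the maximum shift occurs at θ = 180° (backscattering):
Δλ_max = 2λ_C = 2 × 2.4263 pm = 4.8526 pm

Maximum scattered wavelength:
λ'_max = λ₀ + Δλ_max = 66.7 + 4.8526 = 71.5526 pm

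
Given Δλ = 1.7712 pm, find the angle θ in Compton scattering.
74.34°

From the Compton formula Δλ = λ_C(1 - cos θ), we can solve for θ:

cos θ = 1 - Δλ/λ_C

Given:
- Δλ = 1.7712 pm
- λ_C = h/(m_e·c) ≈ 2.42631024 pm

cos θ = 1 - 1.7712/2.42631024
cos θ = 1 - 0.729997
cos θ = 0.270003

θ = arccos(0.270003)
θ = 74.34°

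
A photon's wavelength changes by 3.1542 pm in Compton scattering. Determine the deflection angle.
107.46°

From the Compton formula Δλ = λ_C(1 - cos θ), we can solve for θ:

cos θ = 1 - Δλ/λ_C

Given:
- Δλ = 3.1542 pm
- λ_C = h/(m_e·c) ≈ 2.42631024 pm

cos θ = 1 - 3.1542/2.42631024
cos θ = 1 - 1.299999
cos θ = -0.299999

θ = arccos(-0.299999)
θ = 107.46°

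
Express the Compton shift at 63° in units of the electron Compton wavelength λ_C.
0.5460 λ_C

The Compton shift formula is:
Δλ = λ_C(1 - cos θ)

Dividing both sides by λ_C:
Δλ/λ_C = 1 - cos θ

For θ = 63°:
Δλ/λ_C = 1 - cos(63°)
Δλ/λ_C = 1 - 0.4540
Δλ/λ_C = 0.5460

This means the shift is 0.5460 × λ_C = 1.3248 pm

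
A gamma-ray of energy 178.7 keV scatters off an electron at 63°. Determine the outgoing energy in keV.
150.0491 keV

First convert energy to wavelength:
λ = hc/E, with hc ≈ 1239.842 keV·pm (i.e. 1239.842 eV·nm)

For E = 178.7 keV = 178700 eV:
λ = 1239.842 keV·pm / 178.7 keV
λ = 6.9381 pm

Calculate the Compton shift:
Δλ = λ_C(1 - cos(63°)) = 2.4263 × 0.5460
Δλ = 1.3248 pm

Final wavelength:
λ' = 6.9381 + 1.3248 = 8.2629 pm

Final energy:
E' = hc/λ' = 1239.842 / 8.2629 = 150.0491 keV

(Intermediate values are shown rounded; full precision is carried through to the final answer.)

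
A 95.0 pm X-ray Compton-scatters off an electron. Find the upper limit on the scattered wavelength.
99.8526 pm (at θ = 180°)

The Compton shift is Δλ = λ_C(1 − cos θ).

Since cos θ ranges from −1 to 1, the factor (1 − cos θ) ranges from 0 to 2; the maximum shift occurs at θ = 180° (backscattering):
Δλ_max = 2λ_C = 2 × 2.4263 pm = 4.8526 pm

Maximum scattered wavelength:
λ'_max = λ₀ + Δλ_max = 95.0 + 4.8526 = 99.8526 pm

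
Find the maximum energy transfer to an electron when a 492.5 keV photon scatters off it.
324.2733 keV

Maximum energy transfer occurs at θ = 180° (backscattering).

Initial photon: E₀ = 492.5 keV → λ₀ = 2.5174 pm

Maximum Compton shift (at 180°):
Δλ_max = 2λ_C = 2 × 2.4263 = 4.8526 pm

Final wavelength:
λ' = 2.5174 + 4.8526 = 7.3701 pm

Minimum photon energy (maximum energy to electron):
E'_min = hc/λ' = 168.2267 keV

Maximum electron kinetic energy:
K_max = E₀ - E'_min = 492.5000 - 168.2267 = 324.2733 keV

(Intermediate values are shown rounded; full precision is carried through to the final answer.)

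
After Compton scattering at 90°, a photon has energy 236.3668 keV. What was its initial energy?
439.7999 keV

Convert final energy to wavelength (hc ≈ 1239.842 keV·pm):
λ' = hc/E' = 1239.842 / 236.3668 = 5.2454 pm

Calculate the Compton shift:
Δλ = λ_C(1 - cos(90°))
Δλ = 2.4263 × (1 - cos(90°))
Δλ = 2.4263 pm

Initial wavelength:
λ = λ' - Δλ = 5.2454 - 2.4263 = 2.8191 pm

Initial energy:
E = hc/λ = 1239.842 / 2.8191 = 439.7999 keV

(Intermediate values are shown rounded; full precision is carried through to the final answer.)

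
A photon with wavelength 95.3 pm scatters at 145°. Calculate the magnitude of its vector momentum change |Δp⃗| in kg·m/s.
1.2969e-23 kg·m/s

Photon momentum magnitude is p = h/λ.

Initial momentum:
p₀ = h/λ = 6.6261e-34/9.5300e-11 = 6.9529e-24 kg·m/s

After scattering:
λ' = λ + Δλ = 95.3 + 4.4138 = 99.7138 pm
p' = h/λ' = 6.6261e-34/9.9714e-11 = 6.6451e-24 kg·m/s

Momentum is a vector; the scattered photon's direction makes angle θ = 145° with the incident direction. The magnitude of the vector change Δp⃗ = p⃗₀ − p⃗' is found from the law of cosines:
|Δp⃗|² = p₀² + p'² − 2p₀p'cos θ
|Δp⃗|² = (6.9529e-24)² + (6.6451e-24)² − 2·6.9529e-24·6.6451e-24·cos(145°)
|Δp⃗| = 1.2969e-23 kg·m/s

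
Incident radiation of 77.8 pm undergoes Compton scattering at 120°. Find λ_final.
81.4395 pm

Using the Compton scattering formula:
λ' = λ + Δλ = λ + λ_C(1 - cos θ)

Given:
- Initial wavelength λ = 77.8 pm
- Scattering angle θ = 120°
- Compton wavelength λ_C ≈ 2.4263 pm

Calculate the shift:
Δλ = 2.4263 × (1 - cos(120°))
Δλ = 2.4263 × 1.5000
Δλ = 3.6395 pm

Final wavelength:
λ' = 77.8 + 3.6395 = 81.4395 pm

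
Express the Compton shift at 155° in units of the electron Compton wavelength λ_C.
1.9063 λ_C

The Compton shift formula is:
Δλ = λ_C(1 - cos θ)

Dividing both sides by λ_C:
Δλ/λ_C = 1 - cos θ

For θ = 155°:
Δλ/λ_C = 1 - cos(155°)
Δλ/λ_C = 1 - -0.9063
Δλ/λ_C = 1.9063

This means the shift is 1.9063 × λ_C = 4.6253 pm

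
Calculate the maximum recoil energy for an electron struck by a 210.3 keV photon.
94.9466 keV

Maximum energy transfer occurs at θ = 180° (backscattering).

Initial photon: E₀ = 210.3 keV → λ₀ = 5.8956 pm

Maximum Compton shift (at 180°):
Δλ_max = 2λ_C = 2 × 2.4263 = 4.8526 pm

Final wavelength:
λ' = 5.8956 + 4.8526 = 10.7482 pm

Minimum photon energy (maximum energy to electron):
E'_min = hc/λ' = 115.3534 keV

Maximum electron kinetic energy:
K_max = E₀ - E'_min = 210.3000 - 115.3534 = 94.9466 keV

(Intermediate values are shown rounded; full precision is carried through to the final answer.)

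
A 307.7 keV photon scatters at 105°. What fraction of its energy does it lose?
0.4312 (or 43.12%)

Calculate initial and final photon energies:

Initial: E₀ = 307.7 keV → λ₀ = 4.0294 pm
Compton shift: Δλ = 3.0543 pm
Final wavelength: λ' = 7.0837 pm
Final energy: E' = 175.0282 keV

Fractional energy loss:
(E₀ - E')/E₀ = (307.7000 - 175.0282)/307.7000
= 132.6718/307.7000
= 0.4312
= 43.12%

(Intermediate values are shown rounded; full precision is carried through to the final answer.)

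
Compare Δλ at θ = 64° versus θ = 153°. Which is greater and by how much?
153° produces the larger shift by a factor of 3.367

Calculate both shifts using Δλ = λ_C(1 - cos θ):

For θ₁ = 64°:
Δλ₁ = 2.4263 × (1 - cos(64°))
Δλ₁ = 2.4263 × 0.5616
Δλ₁ = 1.3627 pm

For θ₂ = 153°:
Δλ₂ = 2.4263 × (1 - cos(153°))
Δλ₂ = 2.4263 × 1.8910
Δλ₂ = 4.5882 pm

The 153° angle produces the larger shift.
Ratio: 4.5882/1.3627 = 3.367

(Intermediate values are shown rounded; full precision is carried through to the final answer.)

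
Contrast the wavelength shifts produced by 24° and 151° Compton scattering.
151° produces the larger shift by a factor of 21.683

Calculate both shifts using Δλ = λ_C(1 - cos θ):

For θ₁ = 24°:
Δλ₁ = 2.4263 × (1 - cos(24°))
Δλ₁ = 2.4263 × 0.0865
Δλ₁ = 0.2098 pm

For θ₂ = 151°:
Δλ₂ = 2.4263 × (1 - cos(151°))
Δλ₂ = 2.4263 × 1.8746
Δλ₂ = 4.5484 pm

The 151° angle produces the larger shift.
Ratio: 4.5484/0.2098 = 21.683

(Intermediate values are shown rounded; full precision is carried through to the final answer.)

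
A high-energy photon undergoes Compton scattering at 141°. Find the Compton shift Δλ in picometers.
4.3119 pm

Using the Compton scattering formula:
Δλ = λ_C(1 - cos θ)

where λ_C = h/(m_e·c) ≈ 2.4263 pm is the Compton wavelength of an electron.

For θ = 141°:
cos(141°) = -0.7771
1 - cos(141°) = 1.7771

Δλ = 2.4263 × 1.7771
Δλ = 4.3119 pm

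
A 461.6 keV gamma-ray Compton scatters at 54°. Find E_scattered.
336.3536 keV

First convert energy to wavelength:
λ = hc/E, with hc ≈ 1239.842 keV·pm (i.e. 1239.842 eV·nm)

For E = 461.6 keV = 461600 eV:
λ = 1239.842 keV·pm / 461.6 keV
λ = 2.6860 pm

Calculate the Compton shift:
Δλ = λ_C(1 - cos(54°)) = 2.4263 × 0.4122
Δλ = 1.0002 pm

Final wavelength:
λ' = 2.6860 + 1.0002 = 3.6861 pm

Final energy:
E' = hc/λ' = 1239.842 / 3.6861 = 336.3536 keV

(Intermediate values are shown rounded; full precision is carried through to the final answer.)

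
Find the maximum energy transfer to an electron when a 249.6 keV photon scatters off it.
123.3424 keV

Maximum energy transfer occurs at θ = 180° (backscattering).

Initial photon: E₀ = 249.6 keV → λ₀ = 4.9673 pm

Maximum Compton shift (at 180°):
Δλ_max = 2λ_C = 2 × 2.4263 = 4.8526 pm

Final wavelength:
λ' = 4.9673 + 4.8526 = 9.8199 pm

Minimum photon energy (maximum energy to electron):
E'_min = hc/λ' = 126.2576 keV

Maximum electron kinetic energy:
K_max = E₀ - E'_min = 249.6000 - 126.2576 = 123.3424 keV

(Intermediate values are shown rounded; full precision is carried through to the final answer.)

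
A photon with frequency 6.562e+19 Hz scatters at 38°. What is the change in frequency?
6.640e+18 Hz (decrease)

Convert frequency to wavelength (c = 299792458 m/s):
λ₀ = c/f₀ = 299792458/6.562e+19 = 4.5686141e-12 m = 4.5686 pm

Calculate Compton shift:
Δλ = λ_C(1 - cos(38°)) = 0.5144 pm

Final wavelength:
λ' = λ₀ + Δλ = 4.5686 + 0.5144 = 5.0830 pm

Final frequency:
f' = c/λ' = 299792458/5.0829658e-12 = 5.8979830e+19 Hz

Frequency shift (decrease):
Δf = f₀ - f' = 6.562e+19 - 5.8979830e+19 = 6.640e+18 Hz

(Intermediate values are shown rounded; full precision is carried through to the final answer.)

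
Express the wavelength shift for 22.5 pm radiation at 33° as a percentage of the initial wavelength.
1.7397%

Calculate the Compton shift:
Δλ = λ_C(1 - cos(33°))
Δλ = 2.4263 × (1 - cos(33°))
Δλ = 2.4263 × 0.1613
Δλ = 0.3914 pm

Percentage change:
(Δλ/λ₀) × 100 = (0.3914/22.5) × 100
= 1.7397%

(Intermediate values are shown rounded; full precision is carried through to the final answer.)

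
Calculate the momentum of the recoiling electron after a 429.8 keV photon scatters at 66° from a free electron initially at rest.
2.1820e-22 kg·m/s

The electron is initially at rest, so by conservation of momentum:
p⃗_e = p⃗₀ − p⃗'  (incident photon momentum minus scattered photon momentum)

Photon momentum magnitudes (p = h/λ = E/c):
λ₀ = hc/E₀ = 2.8847 pm → p₀ = h/λ₀ = 2.2970e-22 kg·m/s
Δλ = λ_C(1 − cos 66°) = 1.4394 pm
λ' = 4.3241 pm → p' = h/λ' = 1.5323e-22 kg·m/s

The scattered photon makes angle θ = 66° with the incident direction, so by the law of cosines:
|p⃗_e|² = p₀² + p'² − 2p₀p'cos θ
|p⃗_e|² = (2.2970e-22)² + (1.5323e-22)² − 2·2.2970e-22·1.5323e-22·cos(66°)
|p⃗_e| = 2.1820e-22 kg·m/s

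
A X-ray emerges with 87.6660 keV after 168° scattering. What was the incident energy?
132.7000 keV

Convert final energy to wavelength (hc ≈ 1239.842 keV·pm):
λ' = hc/E' = 1239.842 / 87.6660 = 14.1428 pm

Calculate the Compton shift:
Δλ = λ_C(1 - cos(168°))
Δλ = 2.4263 × (1 - cos(168°))
Δλ = 4.7996 pm

Initial wavelength:
λ = λ' - Δλ = 14.1428 - 4.7996 = 9.3432 pm

Initial energy:
E = hc/λ = 1239.842 / 9.3432 = 132.7000 keV

(Intermediate values are shown rounded; full precision is carried through to the final answer.)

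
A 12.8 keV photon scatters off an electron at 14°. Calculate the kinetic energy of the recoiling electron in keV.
0.0095 keV

By energy conservation: K_e = E_initial - E_final

First find the scattered photon energy:
Initial wavelength: λ = hc/E = 96.8627 pm
Compton shift: Δλ = λ_C(1 - cos(14°)) = 0.0721 pm
Final wavelength: λ' = 96.8627 + 0.0721 = 96.9347 pm
Final photon energy: E' = hc/λ' = 12.7905 keV

Electron kinetic energy:
K_e = E - E' = 12.8000 - 12.7905 = 0.0095 keV

(Intermediate values are shown rounded; full precision is carried through to the final answer.)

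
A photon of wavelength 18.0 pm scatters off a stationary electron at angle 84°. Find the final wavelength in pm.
20.1727 pm

Using the Compton scattering formula:
λ' = λ + Δλ = λ + λ_C(1 - cos θ)

Given:
- Initial wavelength λ = 18.0 pm
- Scattering angle θ = 84°
- Compton wavelength λ_C ≈ 2.4263 pm

Calculate the shift:
Δλ = 2.4263 × (1 - cos(84°))
Δλ = 2.4263 × 0.8955
Δλ = 2.1727 pm

Final wavelength:
λ' = 18.0 + 2.1727 = 20.1727 pm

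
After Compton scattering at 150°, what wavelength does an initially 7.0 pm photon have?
11.5276 pm

Using the Compton formula: λ' = λ + λ_C(1 − cos θ)

For θ = 150°, cos θ = -√3/2 (exact) ≈ -0.8660, so:
1 − cos 150° = 1 − (-√3/2) ≈ 1.8660

Δλ = λ_C × 1.8660 = 2.4263 × 1.8660 = 4.5276 pm

λ' = 7.0 + 4.5276 = 11.5276 pm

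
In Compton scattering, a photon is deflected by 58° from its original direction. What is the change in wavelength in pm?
1.1406 pm

Using the Compton scattering formula:
Δλ = λ_C(1 - cos θ)

where λ_C = h/(m_e·c) ≈ 2.4263 pm is the Compton wavelength of an electron.

For θ = 58°:
cos(58°) = 0.5299
1 - cos(58°) = 0.4701

Δλ = 2.4263 × 0.4701
Δλ = 1.1406 pm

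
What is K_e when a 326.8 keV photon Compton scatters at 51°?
62.6255 keV

By energy conservation: K_e = E_initial - E_final

First find the scattered photon energy:
Initial wavelength: λ = hc/E = 3.7939 pm
Compton shift: Δλ = λ_C(1 - cos(51°)) = 0.8994 pm
Final wavelength: λ' = 3.7939 + 0.8994 = 4.6933 pm
Final photon energy: E' = hc/λ' = 264.1745 keV

Electron kinetic energy:
K_e = E - E' = 326.8000 - 264.1745 = 62.6255 keV

(Intermediate values are shown rounded; full precision is carried through to the final answer.)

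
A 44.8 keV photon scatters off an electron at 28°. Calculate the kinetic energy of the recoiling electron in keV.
0.4551 keV

By energy conservation: K_e = E_initial - E_final

First find the scattered photon energy:
Initial wavelength: λ = hc/E = 27.6750 pm
Compton shift: Δλ = λ_C(1 - cos(28°)) = 0.2840 pm
Final wavelength: λ' = 27.6750 + 0.2840 = 27.9590 pm
Final photon energy: E' = hc/λ' = 44.3449 keV

Electron kinetic energy:
K_e = E - E' = 44.8000 - 44.3449 = 0.4551 keV

(Intermediate values are shown rounded; full precision is carried through to the final answer.)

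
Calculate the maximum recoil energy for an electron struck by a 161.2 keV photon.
62.3601 keV

Maximum energy transfer occurs at θ = 180° (backscattering).

Initial photon: E₀ = 161.2 keV → λ₀ = 7.6913 pm

Maximum Compton shift (at 180°):
Δλ_max = 2λ_C = 2 × 2.4263 = 4.8526 pm

Final wavelength:
λ' = 7.6913 + 4.8526 = 12.5439 pm

Minimum photon energy (maximum energy to electron):
E'_min = hc/λ' = 98.8399 keV

Maximum electron kinetic energy:
K_max = E₀ - E'_min = 161.2000 - 98.8399 = 62.3601 keV

(Intermediate values are shown rounded; full precision is carried through to the final answer.)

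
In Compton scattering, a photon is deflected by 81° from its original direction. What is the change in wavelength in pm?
2.0468 pm

Using the Compton scattering formula:
Δλ = λ_C(1 - cos θ)

where λ_C = h/(m_e·c) ≈ 2.4263 pm is the Compton wavelength of an electron.

For θ = 81°:
cos(81°) = 0.1564
1 - cos(81°) = 0.8436

Δλ = 2.4263 × 0.8436
Δλ = 2.0468 pm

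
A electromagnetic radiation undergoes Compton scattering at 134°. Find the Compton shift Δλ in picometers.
4.1118 pm

Using the Compton scattering formula:
Δλ = λ_C(1 - cos θ)

where λ_C = h/(m_e·c) ≈ 2.4263 pm is the Compton wavelength of an electron.

For θ = 134°:
cos(134°) = -0.6947
1 - cos(134°) = 1.6947

Δλ = 2.4263 × 1.6947
Δλ = 4.1118 pm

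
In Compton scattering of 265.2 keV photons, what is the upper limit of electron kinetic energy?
135.0703 keV

Maximum energy transfer occurs at θ = 180° (backscattering).

Initial photon: E₀ = 265.2 keV → λ₀ = 4.6751 pm

Maximum Compton shift (at 180°):
Δλ_max = 2λ_C = 2 × 2.4263 = 4.8526 pm

Final wavelength:
λ' = 4.6751 + 4.8526 = 9.5277 pm

Minimum photon energy (maximum energy to electron):
E'_min = hc/λ' = 130.1297 keV

Maximum electron kinetic energy:
K_max = E₀ - E'_min = 265.2000 - 130.1297 = 135.0703 keV

(Intermediate values are shown rounded; full precision is carried through to the final answer.)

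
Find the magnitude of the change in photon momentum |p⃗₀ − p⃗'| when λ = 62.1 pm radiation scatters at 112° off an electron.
1.7243e-23 kg·m/s

Photon momentum magnitude is p = h/λ.

Initial momentum:
p₀ = h/λ = 6.6261e-34/6.2100e-11 = 1.0670e-23 kg·m/s

After scattering:
λ' = λ + Δλ = 62.1 + 3.3352 = 65.4352 pm
p' = h/λ' = 6.6261e-34/6.5435e-11 = 1.0126e-23 kg·m/s

Momentum is a vector; the scattered photon's direction makes angle θ = 112° with the incident direction. The magnitude of the vector change Δp⃗ = p⃗₀ − p⃗' is found from the law of cosines:
|Δp⃗|² = p₀² + p'² − 2p₀p'cos θ
|Δp⃗|² = (1.0670e-23)² + (1.0126e-23)² − 2·1.0670e-23·1.0126e-23·cos(112°)
|Δp⃗| = 1.7243e-23 kg·m/s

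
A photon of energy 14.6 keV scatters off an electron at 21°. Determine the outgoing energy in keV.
14.5723 keV

First convert energy to wavelength:
λ = hc/E, with hc ≈ 1239.842 keV·pm (i.e. 1239.842 eV·nm)

For E = 14.6 keV = 14600 eV:
λ = 1239.842 keV·pm / 14.6 keV
λ = 84.9207 pm

Calculate the Compton shift:
Δλ = λ_C(1 - cos(21°)) = 2.4263 × 0.0664
Δλ = 0.1612 pm

Final wavelength:
λ' = 84.9207 + 0.1612 = 85.0818 pm

Final energy:
E' = hc/λ' = 1239.842 / 85.0818 = 14.5723 keV

(Intermediate values are shown rounded; full precision is carried through to the final answer.)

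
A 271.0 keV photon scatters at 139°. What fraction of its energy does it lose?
0.4820 (or 48.20%)

Calculate initial and final photon energies:

Initial: E₀ = 271.0 keV → λ₀ = 4.5751 pm
Compton shift: Δλ = 4.2575 pm
Final wavelength: λ' = 8.8325 pm
Final energy: E' = 140.3722 keV

Fractional energy loss:
(E₀ - E')/E₀ = (271.0000 - 140.3722)/271.0000
= 130.6278/271.0000
= 0.4820
= 48.20%

(Intermediate values are shown rounded; full precision is carried through to the final answer.)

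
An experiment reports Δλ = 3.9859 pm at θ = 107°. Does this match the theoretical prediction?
No, inconsistent

Calculate the expected shift for θ = 107°:

Δλ_expected = λ_C(1 - cos(107°))
Δλ_expected = 2.4263 × (1 - cos(107°))
Δλ_expected = 2.4263 × 1.2924
Δλ_expected = 3.1357 pm

Given shift: 3.9859 pm
Expected shift: 3.1357 pm
Difference: 0.8502 pm

The values do not match. The given shift corresponds to θ ≈ 130.0°, not 107°.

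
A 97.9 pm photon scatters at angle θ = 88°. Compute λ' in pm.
100.2416 pm

Using the Compton scattering formula:
λ' = λ + Δλ = λ + λ_C(1 - cos θ)

Given:
- Initial wavelength λ = 97.9 pm
- Scattering angle θ = 88°
- Compton wavelength λ_C ≈ 2.4263 pm

Calculate the shift:
Δλ = 2.4263 × (1 - cos(88°))
Δλ = 2.4263 × 0.9651
Δλ = 2.3416 pm

Final wavelength:
λ' = 97.9 + 2.3416 = 100.2416 pm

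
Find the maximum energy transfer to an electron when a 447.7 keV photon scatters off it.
285.0333 keV

Maximum energy transfer occurs at θ = 180° (backscattering).

Initial photon: E₀ = 447.7 keV → λ₀ = 2.7694 pm

Maximum Compton shift (at 180°):
Δλ_max = 2λ_C = 2 × 2.4263 = 4.8526 pm

Final wavelength:
λ' = 2.7694 + 4.8526 = 7.6220 pm

Minimum photon energy (maximum energy to electron):
E'_min = hc/λ' = 162.6667 keV

Maximum electron kinetic energy:
K_max = E₀ - E'_min = 447.7000 - 162.6667 = 285.0333 keV

(Intermediate values are shown rounded; full precision is carried through to the final answer.)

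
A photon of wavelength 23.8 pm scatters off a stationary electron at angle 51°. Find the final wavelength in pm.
24.6994 pm

Using the Compton scattering formula:
λ' = λ + Δλ = λ + λ_C(1 - cos θ)

Given:
- Initial wavelength λ = 23.8 pm
- Scattering angle θ = 51°
- Compton wavelength λ_C ≈ 2.4263 pm

Calculate the shift:
Δλ = 2.4263 × (1 - cos(51°))
Δλ = 2.4263 × 0.3707
Δλ = 0.8994 pm

Final wavelength:
λ' = 23.8 + 0.8994 = 24.6994 pm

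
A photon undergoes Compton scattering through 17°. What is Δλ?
0.1060 pm

Using the Compton scattering formula:
Δλ = λ_C(1 - cos θ)

where λ_C = h/(m_e·c) ≈ 2.4263 pm is the Compton wavelength of an electron.

For θ = 17°:
cos(17°) = 0.9563
1 - cos(17°) = 0.0437

Δλ = 2.4263 × 0.0437
Δλ = 0.1060 pm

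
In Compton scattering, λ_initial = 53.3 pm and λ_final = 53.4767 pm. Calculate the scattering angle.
22.00°

First find the wavelength shift:
Δλ = λ' - λ = 53.4767 - 53.3 = 0.1767 pm

Using Δλ = λ_C(1 - cos θ), with λ_C = h/(m_e·c) ≈ 2.42631024 pm:
cos θ = 1 - Δλ/λ_C
cos θ = 1 - 0.1767/2.42631024
cos θ = 0.927173

θ = arccos(0.927173)
θ = 22.00°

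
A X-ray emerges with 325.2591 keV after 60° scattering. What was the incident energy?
477.1001 keV

Convert final energy to wavelength (hc ≈ 1239.842 keV·pm):
λ' = hc/E' = 1239.842 / 325.2591 = 3.8119 pm

Calculate the Compton shift:
Δλ = λ_C(1 - cos(60°))
Δλ = 2.4263 × (1 - cos(60°))
Δλ = 1.2132 pm

Initial wavelength:
λ = λ' - Δλ = 3.8119 - 1.2132 = 2.5987 pm

Initial energy:
E = hc/λ = 1239.842 / 2.5987 = 477.1001 keV

(Intermediate values are shown rounded; full precision is carried through to the final answer.)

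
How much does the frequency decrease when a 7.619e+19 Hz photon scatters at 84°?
2.710e+19 Hz (decrease)

Convert frequency to wavelength (c = 299792458 m/s):
λ₀ = c/f₀ = 299792458/7.619e+19 = 3.9348006e-12 m = 3.9348 pm

Calculate Compton shift:
Δλ = λ_C(1 - cos(84°)) = 2.1727 pm

Final wavelength:
λ' = λ₀ + Δλ = 3.9348 + 2.1727 = 6.1075 pm

Final frequency:
f' = c/λ' = 299792458/6.1074924e-12 = 4.9086014e+19 Hz

Frequency shift (decrease):
Δf = f₀ - f' = 7.619e+19 - 4.9086014e+19 = 2.710e+19 Hz

(Intermediate values are shown rounded; full precision is carried through to the final answer.)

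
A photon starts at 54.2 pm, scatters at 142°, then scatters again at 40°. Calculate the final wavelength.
59.1059 pm

Apply Compton shift twice:

First scattering at θ₁ = 142°:
Δλ₁ = λ_C(1 - cos(142°))
Δλ₁ = 2.4263 × 1.7880
Δλ₁ = 4.3383 pm

After first scattering:
λ₁ = 54.2 + 4.3383 = 58.5383 pm

Second scattering at θ₂ = 40°:
Δλ₂ = λ_C(1 - cos(40°))
Δλ₂ = 2.4263 × 0.2340
Δλ₂ = 0.5676 pm

Final wavelength:
λ₂ = 58.5383 + 0.5676 = 59.1059 pm

Total shift: Δλ_total = 4.3383 + 0.5676 = 4.9059 pm

(Intermediate values are shown rounded; full precision is carried through to the final answer.)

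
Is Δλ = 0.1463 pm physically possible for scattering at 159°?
No, inconsistent

Calculate the expected shift for θ = 159°:

Δλ_expected = λ_C(1 - cos(159°))
Δλ_expected = 2.4263 × (1 - cos(159°))
Δλ_expected = 2.4263 × 1.9336
Δλ_expected = 4.6915 pm

Given shift: 0.1463 pm
Expected shift: 4.6915 pm
Difference: 4.5451 pm

The values do not match. The given shift corresponds to θ ≈ 20.0°, not 159°.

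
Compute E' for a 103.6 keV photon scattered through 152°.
74.9774 keV

First convert energy to wavelength:
λ = hc/E, with hc ≈ 1239.842 keV·pm (i.e. 1239.842 eV·nm)

For E = 103.6 keV = 103600 eV:
λ = 1239.842 keV·pm / 103.6 keV
λ = 11.9676 pm

Calculate the Compton shift:
Δλ = λ_C(1 - cos(152°)) = 2.4263 × 1.8829
Δλ = 4.5686 pm

Final wavelength:
λ' = 11.9676 + 4.5686 = 16.5362 pm

Final energy:
E' = hc/λ' = 1239.842 / 16.5362 = 74.9774 keV

(Intermediate values are shown rounded; full precision is carried through to the final answer.)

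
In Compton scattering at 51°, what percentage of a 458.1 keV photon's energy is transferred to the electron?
0.2494 (or 24.94%)

Calculate initial and final photon energies:

Initial: E₀ = 458.1 keV → λ₀ = 2.7065 pm
Compton shift: Δλ = 0.8994 pm
Final wavelength: λ' = 3.6059 pm
Final energy: E' = 343.8398 keV

Fractional energy loss:
(E₀ - E')/E₀ = (458.1000 - 343.8398)/458.1000
= 114.2602/458.1000
= 0.2494
= 24.94%

(Intermediate values are shown rounded; full precision is carried through to the final answer.)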